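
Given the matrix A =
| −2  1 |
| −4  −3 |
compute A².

[[0, −5], [20, 5]]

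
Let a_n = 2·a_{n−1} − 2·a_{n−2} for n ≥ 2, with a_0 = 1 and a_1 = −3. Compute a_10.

−128

With companion matrix T = [[2, −2], [1, 0]], [a_n, a_{n−1}]ᵀ = T·[a_{n−1}, a_{n−2}]ᵀ, so [a_10, a_9]ᵀ = T⁹·[a_1, a_0]ᵀ.
T⁹ = [[32, −32], [16, 0]], giving [a_10, a_9]ᵀ = [[−128], [−48]].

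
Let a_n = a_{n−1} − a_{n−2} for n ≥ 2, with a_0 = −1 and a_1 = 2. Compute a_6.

−1

With companion matrix Q = [[1, −1], [1, 0]], [a_n, a_{n−1}]ᵀ = Q·[a_{n−1}, a_{n−2}]ᵀ, so [a_6, a_5]ᵀ = Q⁵·[a_1, a_0]ᵀ.
Q⁵ = [[0, 1], [−1, 1]], giving [a_6, a_5]ᵀ = [[−1], [−3]].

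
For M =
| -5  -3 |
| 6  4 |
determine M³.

[[-17, -9], [18, 10]]

tr M = -1 and det M = -2, so the characteristic polynomial is λ² − (-1)λ + (-2) with roots -2 and 1.
Eigenvectors give P = [[-1, -1], [1, 2]] with P⁻¹ = [[-2, -1], [1, 1]], and M = P·diag(-2, 1)·P⁻¹.
Then M³ = P·diag(-8, 1)·P⁻¹ = [[8, -1], [-8, 2]] · [[-2, -1], [1, 1]] = [[-17, -9], [18, 10]].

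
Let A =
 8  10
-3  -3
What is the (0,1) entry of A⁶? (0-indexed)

tr A = 5 and det A = 6, so the characteristic polynomial is λ² − (5)λ + (6) with roots 2 and 3.
Eigenvectors give P = [[-5, -2], [3, 1]] with P⁻¹ = [[1, 2], [-3, -5]], and A = P·diag(2, 3)·P⁻¹.
Then A⁶ = P·diag(64, 729)·P⁻¹ = [[-320, -1458], [192, 729]] · [[1, 2], [-3, -5]] = [[4054, 6650], [-1995, -3261]].

6650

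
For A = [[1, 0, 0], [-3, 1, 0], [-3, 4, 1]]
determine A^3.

[[1, 0, 0], [-9, 1, 0], [-45, 12, 1]]

A = I + N where N = [[0, 0, 0], [-3, 0, 0], [-3, 4, 0]] is strictly lower-triangular, so N^3 = 0.
(I + N)^3 = I + 3·N + 3·N^2 = [[1, 0, 0], [-9, 1, 0], [-45, 12, 1]].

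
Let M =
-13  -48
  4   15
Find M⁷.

tr M = 2 and det M = -3, so the characteristic polynomial is λ² − (2)λ + (-3) with roots -1 and 3.
Eigenvectors give P = [[-4, 3], [1, -1]] with P⁻¹ = [[-1, -3], [-1, -4]], and M = P·diag(-1, 3)·P⁻¹.
Then M⁷ = P·diag(-1, 2187)·P⁻¹ = [[4, 6561], [-1, -2187]] · [[-1, -3], [-1, -4]] = [[-6565, -26256], [2188, 8751]].

[[-6565, -26256], [2188, 8751]]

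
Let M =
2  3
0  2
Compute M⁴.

M² = [[4, 12], [0, 4]]
M³ = [[8, 36], [0, 8]]
M⁴ = [[16, 96], [0, 16]]

[[16, 96], [0, 16]]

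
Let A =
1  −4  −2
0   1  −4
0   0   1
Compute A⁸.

[[1, −32, 432], [0, 1, −32], [0, 0, 1]]

A = I + N where N = [[0, −4, −2], [0, 0, −4], [0, 0, 0]] is strictly upper-triangular, so N³ = 0.
(I + N)⁸ = I + 8·N + 28·N² = [[1, −32, 432], [0, 1, −32], [0, 0, 1]].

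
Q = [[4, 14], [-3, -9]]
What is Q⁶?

tr Q = -5 and det Q = 6, so the characteristic polynomial is λ² − (-5)λ + (6) with roots -3 and -2.
Eigenvectors give P = [[-2, 7], [1, -3]] with P⁻¹ = [[3, 7], [1, 2]], and Q = P·diag(-3, -2)·P⁻¹.
Then Q⁶ = P·diag(729, 64)·P⁻¹ = [[-1458, 448], [729, -192]] · [[3, 7], [1, 2]] = [[-3926, -9310], [1995, 4719]].

[[-3926, -9310], [1995, 4719]]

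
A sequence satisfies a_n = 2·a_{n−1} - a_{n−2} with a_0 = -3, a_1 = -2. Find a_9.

With companion matrix A = [[2, -1], [1, 0]], [a_n, a_{n−1}]ᵀ = A·[a_{n−1}, a_{n−2}]ᵀ, so [a_9, a_8]ᵀ = A^8·[a_1, a_0]ᵀ.
A^8 = [[9, -8], [8, -7]], giving [a_9, a_8]ᵀ = [[6], [5]].

6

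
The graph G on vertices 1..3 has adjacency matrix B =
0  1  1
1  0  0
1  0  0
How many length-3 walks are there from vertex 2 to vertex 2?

0

The number of length-3 walks from vertex 2 to vertex 2 is entry (2,2) of B³, where B is the adjacency matrix.
B² = [[2, 0, 0], [0, 1, 1], [0, 1, 1]]
B³ = [[0, 2, 2], [2, 0, 0], [2, 0, 0]]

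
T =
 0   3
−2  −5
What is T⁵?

tr T = −5 and det T = 6, so the characteristic polynomial is λ² − (−5)λ + (6) with roots −2 and −3.
Eigenvectors give P = [[−3, 1], [2, −1]] with P⁻¹ = [[−1, −1], [−2, −3]], and T = P·diag(−2, −3)·P⁻¹.
Then T⁵ = P·diag(−32, −243)·P⁻¹ = [[96, −243], [−64, 243]] · [[−1, −1], [−2, −3]] = [[390, 633], [−422, −665]].

[[390, 633], [−422, −665]]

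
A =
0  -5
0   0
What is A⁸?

A is strictly triangular, hence nilpotent: A² = 0, so A⁸ = 0.

[[0, 0], [0, 0]]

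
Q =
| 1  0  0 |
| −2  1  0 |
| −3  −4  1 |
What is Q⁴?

[[1, 0, 0], [−8, 1, 0], [36, −16, 1]]

Q = I + N where N = [[0, 0, 0], [−2, 0, 0], [−3, −4, 0]] is strictly lower-triangular, so N³ = 0.
(I + N)⁴ = I + 4·N + 6·N² = [[1, 0, 0], [−8, 1, 0], [36, −16, 1]].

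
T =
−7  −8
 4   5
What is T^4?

tr T = −2 and det T = −3, so the characteristic polynomial is λ² − (−2)λ + (−3) with roots −3 and 1.
Eigenvectors give P = [[2, −1], [−1, 1]] with P⁻¹ = [[1, 1], [1, 2]], and T = P·diag(−3, 1)·P⁻¹.
Then T^4 = P·diag(81, 1)·P⁻¹ = [[162, −1], [−81, 1]] · [[1, 1], [1, 2]] = [[161, 160], [−80, −79]].

[[161, 160], [−80, −79]]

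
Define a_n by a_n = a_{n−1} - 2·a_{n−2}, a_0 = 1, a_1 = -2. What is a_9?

40

With companion matrix M = [[1, -2], [1, 0]], [a_n, a_{n−1}]ᵀ = M·[a_{n−1}, a_{n−2}]ᵀ, so [a_9, a_8]ᵀ = M^8·[a_1, a_0]ᵀ.
M^8 = [[-17, 6], [-3, -14]], giving [a_9, a_8]ᵀ = [[40], [-8]].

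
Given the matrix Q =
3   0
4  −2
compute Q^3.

Q^2 = [[9, 0], [4, 4]]
Q^3 = [[27, 0], [28, −8]]

[[27, 0], [28, −8]]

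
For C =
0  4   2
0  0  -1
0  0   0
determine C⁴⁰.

C is strictly triangular, hence nilpotent: C³ = 0, so C⁴⁰ = 0.

[[0, 0, 0], [0, 0, 0], [0, 0, 0]]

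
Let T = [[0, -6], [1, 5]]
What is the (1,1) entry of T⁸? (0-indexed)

tr T = 5 and det T = 6, so the characteristic polynomial is λ² − (5)λ + (6) with roots 2 and 3.
Eigenvectors give P = [[3, -2], [-1, 1]] with P⁻¹ = [[1, 2], [1, 3]], and T = P·diag(2, 3)·P⁻¹.
Then T⁸ = P·diag(256, 6561)·P⁻¹ = [[768, -13122], [-256, 6561]] · [[1, 2], [1, 3]] = [[-12354, -37830], [6305, 19171]].

19171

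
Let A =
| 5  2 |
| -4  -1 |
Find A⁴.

[[161, 80], [-160, -79]]

tr A = 4 and det A = 3, so the characteristic polynomial is λ² − (4)λ + (3) with roots 3 and 1.
Eigenvectors give P = [[-1, 1], [1, -2]] with P⁻¹ = [[-2, -1], [-1, -1]], and A = P·diag(3, 1)·P⁻¹.
Then A⁴ = P·diag(81, 1)·P⁻¹ = [[-81, 1], [81, -2]] · [[-2, -1], [-1, -1]] = [[161, 80], [-160, -79]].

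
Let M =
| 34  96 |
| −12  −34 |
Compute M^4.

[[16, 0], [0, 16]]

tr M = 0 and det M = −4, so the characteristic polynomial is λ² − (0)λ + (−4) with roots 2 and −2.
Eigenvectors give P = [[3, 8], [−1, −3]] with P⁻¹ = [[3, 8], [−1, −3]], and M = P·diag(2, −2)·P⁻¹.
Then M^4 = P·diag(16, 16)·P⁻¹ = [[48, 128], [−16, −48]] · [[3, 8], [−1, −3]] = [[16, 0], [0, 16]].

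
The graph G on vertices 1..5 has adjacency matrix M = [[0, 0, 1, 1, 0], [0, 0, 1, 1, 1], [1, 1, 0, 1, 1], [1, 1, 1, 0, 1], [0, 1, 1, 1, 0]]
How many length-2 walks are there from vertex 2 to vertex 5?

The number of length-2 walks from vertex 2 to vertex 5 is entry (2,5) of M², where M is the adjacency matrix.
M² = [[2, 2, 1, 1, 2], [2, 3, 2, 2, 2], [1, 2, 4, 3, 2], [1, 2, 3, 4, 2], [2, 2, 2, 2, 3]]

2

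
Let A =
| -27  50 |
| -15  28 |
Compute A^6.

tr A = 1 and det A = -6, so the characteristic polynomial is λ² − (1)λ + (-6) with roots 3 and -2.
Eigenvectors give P = [[-5, -2], [-3, -1]] with P⁻¹ = [[1, -2], [-3, 5]], and A = P·diag(3, -2)·P⁻¹.
Then A^6 = P·diag(729, 64)·P⁻¹ = [[-3645, -128], [-2187, -64]] · [[1, -2], [-3, 5]] = [[-3261, 6650], [-1995, 4054]].

[[-3261, 6650], [-1995, 4054]]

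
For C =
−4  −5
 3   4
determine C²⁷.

[[−4, −5], [3, 4]]

C² = I (check: tr C = 0 and det C = −1), so C²⁷ = C since 27 is odd.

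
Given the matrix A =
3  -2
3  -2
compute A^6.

A² = A (a projection; rank 1, trace 1), so A^6 = A.

[[3, -2], [3, -2]]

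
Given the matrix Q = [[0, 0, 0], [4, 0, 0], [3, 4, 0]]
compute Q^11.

Q is strictly triangular, hence nilpotent: Q^3 = 0, so Q^11 = 0.

[[0, 0, 0], [0, 0, 0], [0, 0, 0]]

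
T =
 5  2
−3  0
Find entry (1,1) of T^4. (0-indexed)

tr T = 5 and det T = 6, so the characteristic polynomial is λ² − (5)λ + (6) with roots 3 and 2.
Eigenvectors give P = [[−1, −2], [1, 3]] with P⁻¹ = [[−3, −2], [1, 1]], and T = P·diag(3, 2)·P⁻¹.
Then T^4 = P·diag(81, 16)·P⁻¹ = [[−81, −32], [81, 48]] · [[−3, −2], [1, 1]] = [[211, 130], [−195, −114]].

−114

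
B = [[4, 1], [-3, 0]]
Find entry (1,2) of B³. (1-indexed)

13

B² = [[13, 4], [-12, -3]]
B³ = [[40, 13], [-39, -12]]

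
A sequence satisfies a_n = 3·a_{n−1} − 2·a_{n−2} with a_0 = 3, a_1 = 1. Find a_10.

With companion matrix B = [[3, −2], [1, 0]], [a_n, a_{n−1}]ᵀ = B·[a_{n−1}, a_{n−2}]ᵀ, so [a_10, a_9]ᵀ = B⁹·[a_1, a_0]ᵀ.
B⁹ = [[1023, −1022], [511, −510]], giving [a_10, a_9]ᵀ = [[−2043], [−1019]].

−2043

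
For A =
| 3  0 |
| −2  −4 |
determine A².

[[9, 0], [2, 16]]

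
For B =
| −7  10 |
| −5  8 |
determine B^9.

tr B = 1 and det B = −6, so the characteristic polynomial is λ² − (1)λ + (−6) with roots 3 and −2.
Eigenvectors give P = [[1, 2], [1, 1]] with P⁻¹ = [[−1, 2], [1, −1]], and B = P·diag(3, −2)·P⁻¹.
Then B^9 = P·diag(19683, −512)·P⁻¹ = [[19683, −1024], [19683, −512]] · [[−1, 2], [1, −1]] = [[−20707, 40390], [−20195, 39878]].

[[−20707, 40390], [−20195, 39878]]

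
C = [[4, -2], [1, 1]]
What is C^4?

[[146, -130], [65, -49]]

tr C = 5 and det C = 6, so the characteristic polynomial is λ² − (5)λ + (6) with roots 3 and 2.
Eigenvectors give P = [[2, -1], [1, -1]] with P⁻¹ = [[1, -1], [1, -2]], and C = P·diag(3, 2)·P⁻¹.
Then C^4 = P·diag(81, 16)·P⁻¹ = [[162, -16], [81, -16]] · [[1, -1], [1, -2]] = [[146, -130], [65, -49]].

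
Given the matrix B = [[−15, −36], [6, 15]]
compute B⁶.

tr B = 0 and det B = −9, so the characteristic polynomial is λ² − (0)λ + (−9) with roots −3 and 3.
Eigenvectors give P = [[−3, −2], [1, 1]] with P⁻¹ = [[−1, −2], [1, 3]], and B = P·diag(−3, 3)·P⁻¹.
Then B⁶ = P·diag(729, 729)·P⁻¹ = [[−2187, −1458], [729, 729]] · [[−1, −2], [1, 3]] = [[729, 0], [0, 729]].

[[729, 0], [0, 729]]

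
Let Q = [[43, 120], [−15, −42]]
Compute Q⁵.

[[2443, 6600], [−825, −2232]]

tr Q = 1 and det Q = −6, so the characteristic polynomial is λ² − (1)λ + (−6) with roots −2 and 3.
Eigenvectors give P = [[−8, −3], [3, 1]] with P⁻¹ = [[1, 3], [−3, −8]], and Q = P·diag(−2, 3)·P⁻¹.
Then Q⁵ = P·diag(−32, 243)·P⁻¹ = [[256, −729], [−96, 243]] · [[1, 3], [−3, −8]] = [[2443, 6600], [−825, −2232]].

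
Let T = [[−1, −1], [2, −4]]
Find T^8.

[[−6049, 6305], [−12610, 12866]]

tr T = −5 and det T = 6, so the characteristic polynomial is λ² − (−5)λ + (6) with roots −2 and −3.
Eigenvectors give P = [[−1, 1], [−1, 2]] with P⁻¹ = [[−2, 1], [−1, 1]], and T = P·diag(−2, −3)·P⁻¹.
Then T^8 = P·diag(256, 6561)·P⁻¹ = [[−256, 6561], [−256, 13122]] · [[−2, 1], [−1, 1]] = [[−6049, 6305], [−12610, 12866]].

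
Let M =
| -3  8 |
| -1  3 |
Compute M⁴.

M² = I (check: tr M = 0 and det M = -1), so M⁴ = I since 4 is even.

[[1, 0], [0, 1]]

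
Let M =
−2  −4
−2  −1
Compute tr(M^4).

M^2 = [[12, 12], [6, 9]]
M^3 = [[−48, −60], [−30, −33]]
M^4 = [[216, 252], [126, 153]]

369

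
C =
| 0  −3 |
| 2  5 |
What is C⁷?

tr C = 5 and det C = 6, so the characteristic polynomial is λ² − (5)λ + (6) with roots 2 and 3.
Eigenvectors give P = [[−3, 1], [2, −1]] with P⁻¹ = [[−1, −1], [−2, −3]], and C = P·diag(2, 3)·P⁻¹.
Then C⁷ = P·diag(128, 2187)·P⁻¹ = [[−384, 2187], [256, −2187]] · [[−1, −1], [−2, −3]] = [[−3990, −6177], [4118, 6305]].

[[−3990, −6177], [4118, 6305]]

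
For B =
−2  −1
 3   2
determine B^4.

B² = I (check: tr B = 0 and det B = −1), so B^4 = I since 4 is even.

[[1, 0], [0, 1]]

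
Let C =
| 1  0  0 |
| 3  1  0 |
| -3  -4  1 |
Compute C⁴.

[[1, 0, 0], [12, 1, 0], [-84, -16, 1]]

C = I + N where N = [[0, 0, 0], [3, 0, 0], [-3, -4, 0]] is strictly lower-triangular, so N³ = 0.
(I + N)⁴ = I + 4·N + 6·N² = [[1, 0, 0], [12, 1, 0], [-84, -16, 1]].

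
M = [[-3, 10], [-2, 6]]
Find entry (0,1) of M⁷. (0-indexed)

1270

tr M = 3 and det M = 2, so the characteristic polynomial is λ² − (3)λ + (2) with roots 2 and 1.
Eigenvectors give P = [[2, 5], [1, 2]] with P⁻¹ = [[-2, 5], [1, -2]], and M = P·diag(2, 1)·P⁻¹.
Then M⁷ = P·diag(128, 1)·P⁻¹ = [[256, 5], [128, 2]] · [[-2, 5], [1, -2]] = [[-507, 1270], [-254, 636]].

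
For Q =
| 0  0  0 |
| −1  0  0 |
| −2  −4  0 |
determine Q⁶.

[[0, 0, 0], [0, 0, 0], [0, 0, 0]]

Q is strictly triangular, hence nilpotent: Q³ = 0, so Q⁶ = 0.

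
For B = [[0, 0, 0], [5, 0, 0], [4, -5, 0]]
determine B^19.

B is strictly triangular, hence nilpotent: B^3 = 0, so B^19 = 0.

[[0, 0, 0], [0, 0, 0], [0, 0, 0]]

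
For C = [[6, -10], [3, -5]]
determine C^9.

C² = C (a projection; rank 1, trace 1), so C^9 = C.

[[6, -10], [3, -5]]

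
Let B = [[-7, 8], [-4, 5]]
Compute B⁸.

[[13121, -13120], [6560, -6559]]

tr B = -2 and det B = -3, so the characteristic polynomial is λ² − (-2)λ + (-3) with roots 1 and -3.
Eigenvectors give P = [[1, 2], [1, 1]] with P⁻¹ = [[-1, 2], [1, -1]], and B = P·diag(1, -3)·P⁻¹.
Then B⁸ = P·diag(1, 6561)·P⁻¹ = [[1, 13122], [1, 6561]] · [[-1, 2], [1, -1]] = [[13121, -13120], [6560, -6559]].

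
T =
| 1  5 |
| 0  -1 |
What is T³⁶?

T² = I (check: tr T = 0 and det T = -1), so T³⁶ = I since 36 is even.

[[1, 0], [0, 1]]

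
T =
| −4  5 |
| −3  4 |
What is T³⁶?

[[1, 0], [0, 1]]

T² = I (check: tr T = 0 and det T = −1), so T³⁶ = I since 36 is even.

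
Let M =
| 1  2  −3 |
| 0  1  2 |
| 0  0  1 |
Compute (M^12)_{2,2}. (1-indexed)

1

M = I + N where N = [[0, 2, −3], [0, 0, 2], [0, 0, 0]] is strictly upper-triangular, so N^3 = 0.
(I + N)^12 = I + 12·N + 66·N^2 = [[1, 24, 228], [0, 1, 24], [0, 0, 1]].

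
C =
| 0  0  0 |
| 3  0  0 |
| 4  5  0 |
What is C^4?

C is strictly triangular, hence nilpotent: C^3 = 0, so C^4 = 0.

[[0, 0, 0], [0, 0, 0], [0, 0, 0]]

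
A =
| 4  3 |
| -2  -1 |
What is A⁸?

[[766, 765], [-510, -509]]

tr A = 3 and det A = 2, so the characteristic polynomial is λ² − (3)λ + (2) with roots 1 and 2.
Eigenvectors give P = [[-1, 3], [1, -2]] with P⁻¹ = [[2, 3], [1, 1]], and A = P·diag(1, 2)·P⁻¹.
Then A⁸ = P·diag(1, 256)·P⁻¹ = [[-1, 768], [1, -512]] · [[2, 3], [1, 1]] = [[766, 765], [-510, -509]].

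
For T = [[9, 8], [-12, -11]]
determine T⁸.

tr T = -2 and det T = -3, so the characteristic polynomial is λ² − (-2)λ + (-3) with roots -3 and 1.
Eigenvectors give P = [[2, -1], [-3, 1]] with P⁻¹ = [[-1, -1], [-3, -2]], and T = P·diag(-3, 1)·P⁻¹.
Then T⁸ = P·diag(6561, 1)·P⁻¹ = [[13122, -1], [-19683, 1]] · [[-1, -1], [-3, -2]] = [[-13119, -13120], [19680, 19681]].

[[-13119, -13120], [19680, 19681]]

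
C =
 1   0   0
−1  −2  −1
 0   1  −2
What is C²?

[[1, 0, 0], [1, 3, 4], [−1, −4, 3]]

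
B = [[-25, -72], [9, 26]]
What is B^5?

tr B = 1 and det B = -2, so the characteristic polynomial is λ² − (1)λ + (-2) with roots -1 and 2.
Eigenvectors give P = [[-3, -8], [1, 3]] with P⁻¹ = [[-3, -8], [1, 3]], and B = P·diag(-1, 2)·P⁻¹.
Then B^5 = P·diag(-1, 32)·P⁻¹ = [[3, -256], [-1, 96]] · [[-3, -8], [1, 3]] = [[-265, -792], [99, 296]].

[[-265, -792], [99, 296]]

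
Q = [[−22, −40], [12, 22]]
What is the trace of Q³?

0

tr Q = 0 and det Q = −4, so the characteristic polynomial is λ² − (0)λ + (−4) with roots 2 and −2.
Eigenvectors give P = [[−5, −2], [3, 1]] with P⁻¹ = [[1, 2], [−3, −5]], and Q = P·diag(2, −2)·P⁻¹.
Then Q³ = P·diag(8, −8)·P⁻¹ = [[−40, 16], [24, −8]] · [[1, 2], [−3, −5]] = [[−88, −160], [48, 88]].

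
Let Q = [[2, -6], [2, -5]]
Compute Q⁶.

[[-188, 378], [-126, 253]]

tr Q = -3 and det Q = 2, so the characteristic polynomial is λ² − (-3)λ + (2) with roots -2 and -1.
Eigenvectors give P = [[-3, 2], [-2, 1]] with P⁻¹ = [[1, -2], [2, -3]], and Q = P·diag(-2, -1)·P⁻¹.
Then Q⁶ = P·diag(64, 1)·P⁻¹ = [[-192, 2], [-128, 1]] · [[1, -2], [2, -3]] = [[-188, 378], [-126, 253]].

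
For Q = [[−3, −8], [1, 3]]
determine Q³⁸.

Q² = I (check: tr Q = 0 and det Q = −1), so Q³⁸ = I since 38 is even.

[[1, 0], [0, 1]]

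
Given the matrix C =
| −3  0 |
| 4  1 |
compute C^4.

[[81, 0], [−80, 1]]

tr C = −2 and det C = −3, so the characteristic polynomial is λ² − (−2)λ + (−3) with roots 1 and −3.
Eigenvectors give P = [[0, −1], [1, 1]] with P⁻¹ = [[1, 1], [−1, 0]], and C = P·diag(1, −3)·P⁻¹.
Then C^4 = P·diag(1, 81)·P⁻¹ = [[0, −81], [1, 81]] · [[1, 1], [−1, 0]] = [[81, 0], [−80, 1]].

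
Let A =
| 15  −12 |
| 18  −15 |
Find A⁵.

tr A = 0 and det A = −9, so the characteristic polynomial is λ² − (0)λ + (−9) with roots −3 and 3.
Eigenvectors give P = [[−2, 1], [−3, 1]] with P⁻¹ = [[1, −1], [3, −2]], and A = P·diag(−3, 3)·P⁻¹.
Then A⁵ = P·diag(−243, 243)·P⁻¹ = [[486, 243], [729, 243]] · [[1, −1], [3, −2]] = [[1215, −972], [1458, −1215]].

[[1215, −972], [1458, −1215]]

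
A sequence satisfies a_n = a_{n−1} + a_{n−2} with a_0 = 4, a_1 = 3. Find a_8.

115

With companion matrix B = [[1, 1], [1, 0]], [a_n, a_{n−1}]ᵀ = B·[a_{n−1}, a_{n−2}]ᵀ, so [a_8, a_7]ᵀ = B⁷·[a_1, a_0]ᵀ.
B⁷ = [[21, 13], [13, 8]], giving [a_8, a_7]ᵀ = [[115], [71]].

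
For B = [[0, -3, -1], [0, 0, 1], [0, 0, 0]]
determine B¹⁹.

B is strictly triangular, hence nilpotent: B³ = 0, so B¹⁹ = 0.

[[0, 0, 0], [0, 0, 0], [0, 0, 0]]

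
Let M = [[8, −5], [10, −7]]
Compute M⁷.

[[4502, −2315], [4630, −2443]]

tr M = 1 and det M = −6, so the characteristic polynomial is λ² − (1)λ + (−6) with roots −2 and 3.
Eigenvectors give P = [[−1, −1], [−2, −1]] with P⁻¹ = [[1, −1], [−2, 1]], and M = P·diag(−2, 3)·P⁻¹.
Then M⁷ = P·diag(−128, 2187)·P⁻¹ = [[128, −2187], [256, −2187]] · [[1, −1], [−2, 1]] = [[4502, −2315], [4630, −2443]].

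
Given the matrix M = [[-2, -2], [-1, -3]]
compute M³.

M² = [[6, 10], [5, 11]]
M³ = [[-22, -42], [-21, -43]]

[[-22, -42], [-21, -43]]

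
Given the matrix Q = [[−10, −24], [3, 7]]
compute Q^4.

[[136, 360], [−45, −119]]

tr Q = −3 and det Q = 2, so the characteristic polynomial is λ² − (−3)λ + (2) with roots −1 and −2.
Eigenvectors give P = [[−8, 3], [3, −1]] with P⁻¹ = [[1, 3], [3, 8]], and Q = P·diag(−1, −2)·P⁻¹.
Then Q^4 = P·diag(1, 16)·P⁻¹ = [[−8, 48], [3, −16]] · [[1, 3], [3, 8]] = [[136, 360], [−45, −119]].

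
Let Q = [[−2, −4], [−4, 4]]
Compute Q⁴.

Q² = [[20, −8], [−8, 32]]
Q³ = [[−8, −112], [−112, 160]]
Q⁴ = [[464, −416], [−416, 1088]]

[[464, −416], [−416, 1088]]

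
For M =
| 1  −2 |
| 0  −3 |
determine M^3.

M^2 = [[1, 4], [0, 9]]
M^3 = [[1, −14], [0, −27]]

[[1, −14], [0, −27]]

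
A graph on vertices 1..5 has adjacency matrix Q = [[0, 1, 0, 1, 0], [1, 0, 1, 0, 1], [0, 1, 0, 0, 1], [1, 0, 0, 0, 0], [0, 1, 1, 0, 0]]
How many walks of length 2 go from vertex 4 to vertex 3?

The number of length-2 walks from vertex 4 to vertex 3 is entry (4,3) of Q², where Q is the adjacency matrix.
Q² = [[2, 0, 1, 0, 1], [0, 3, 1, 1, 1], [1, 1, 2, 0, 1], [0, 1, 0, 1, 0], [1, 1, 1, 0, 2]]

0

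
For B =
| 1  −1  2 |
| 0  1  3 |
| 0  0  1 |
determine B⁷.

B = I + N where N = [[0, −1, 2], [0, 0, 3], [0, 0, 0]] is strictly upper-triangular, so N³ = 0.
(I + N)⁷ = I + 7·N + 21·N² = [[1, −7, −49], [0, 1, 21], [0, 0, 1]].

[[1, −7, −49], [0, 1, 21], [0, 0, 1]]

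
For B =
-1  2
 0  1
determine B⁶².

[[1, 0], [0, 1]]

B² = I (check: tr B = 0 and det B = -1), so B⁶² = I since 62 is even.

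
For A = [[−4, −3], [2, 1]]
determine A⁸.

[[766, 765], [−510, −509]]

tr A = −3 and det A = 2, so the characteristic polynomial is λ² − (−3)λ + (2) with roots −2 and −1.
Eigenvectors give P = [[3, −1], [−2, 1]] with P⁻¹ = [[1, 1], [2, 3]], and A = P·diag(−2, −1)·P⁻¹.
Then A⁸ = P·diag(256, 1)·P⁻¹ = [[768, −1], [−512, 1]] · [[1, 1], [2, 3]] = [[766, 765], [−510, −509]].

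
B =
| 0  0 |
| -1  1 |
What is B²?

[[0, 0], [-1, 1]]

B² = B (a projection; rank 1, trace 1), so B² = B.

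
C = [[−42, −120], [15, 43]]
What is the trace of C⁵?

211

tr C = 1 and det C = −6, so the characteristic polynomial is λ² − (1)λ + (−6) with roots −2 and 3.
Eigenvectors give P = [[−3, −8], [1, 3]] with P⁻¹ = [[−3, −8], [1, 3]], and C = P·diag(−2, 3)·P⁻¹.
Then C⁵ = P·diag(−32, 243)·P⁻¹ = [[96, −1944], [−32, 729]] · [[−3, −8], [1, 3]] = [[−2232, −6600], [825, 2443]].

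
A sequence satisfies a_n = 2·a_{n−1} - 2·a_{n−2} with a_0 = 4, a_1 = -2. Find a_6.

With companion matrix A = [[2, -2], [1, 0]], [a_n, a_{n−1}]ᵀ = A·[a_{n−1}, a_{n−2}]ᵀ, so [a_6, a_5]ᵀ = A⁵·[a_1, a_0]ᵀ.
A⁵ = [[-8, 8], [-4, 0]], giving [a_6, a_5]ᵀ = [[48], [8]].

48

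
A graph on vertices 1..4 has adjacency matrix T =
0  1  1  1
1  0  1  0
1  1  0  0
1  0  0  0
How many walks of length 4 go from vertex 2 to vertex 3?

The number of length-4 walks from vertex 2 to vertex 3 is entry (2,3) of T⁴, where T is the adjacency matrix.
T² = [[3, 1, 1, 0], [1, 2, 1, 1], [1, 1, 2, 1], [0, 1, 1, 1]]
T³ = [[2, 4, 4, 3], [4, 2, 3, 1], [4, 3, 2, 1], [3, 1, 1, 0]]
T⁴ = [[11, 6, 6, 2], [6, 7, 6, 4], [6, 6, 7, 4], [2, 4, 4, 3]]

6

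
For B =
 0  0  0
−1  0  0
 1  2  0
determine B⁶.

B is strictly triangular, hence nilpotent: B³ = 0, so B⁶ = 0.

[[0, 0, 0], [0, 0, 0], [0, 0, 0]]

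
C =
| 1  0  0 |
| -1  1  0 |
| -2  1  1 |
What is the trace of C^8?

C = I + N where N = [[0, 0, 0], [-1, 0, 0], [-2, 1, 0]] is strictly lower-triangular, so N^3 = 0.
(I + N)^8 = I + 8·N + 28·N^2 = [[1, 0, 0], [-8, 1, 0], [-44, 8, 1]].

3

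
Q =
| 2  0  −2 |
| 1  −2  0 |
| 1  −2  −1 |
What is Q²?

[[2, 4, −2], [0, 4, −2], [−1, 6, −1]]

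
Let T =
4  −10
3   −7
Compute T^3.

tr T = −3 and det T = 2, so the characteristic polynomial is λ² − (−3)λ + (2) with roots −1 and −2.
Eigenvectors give P = [[2, 5], [1, 3]] with P⁻¹ = [[3, −5], [−1, 2]], and T = P·diag(−1, −2)·P⁻¹.
Then T^3 = P·diag(−1, −8)·P⁻¹ = [[−2, −40], [−1, −24]] · [[3, −5], [−1, 2]] = [[34, −70], [21, −43]].

[[34, −70], [21, −43]]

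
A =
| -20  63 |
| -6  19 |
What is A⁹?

[[-3590, 10773], [-1026, 3079]]

tr A = -1 and det A = -2, so the characteristic polynomial is λ² − (-1)λ + (-2) with roots 1 and -2.
Eigenvectors give P = [[3, 7], [1, 2]] with P⁻¹ = [[-2, 7], [1, -3]], and A = P·diag(1, -2)·P⁻¹.
Then A⁹ = P·diag(1, -512)·P⁻¹ = [[3, -3584], [1, -1024]] · [[-2, 7], [1, -3]] = [[-3590, 10773], [-1026, 3079]].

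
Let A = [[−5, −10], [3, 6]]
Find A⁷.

A² = A (a projection; rank 1, trace 1), so A⁷ = A.

[[−5, −10], [3, 6]]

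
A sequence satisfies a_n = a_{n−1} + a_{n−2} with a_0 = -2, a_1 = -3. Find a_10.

With companion matrix M = [[1, 1], [1, 0]], [a_n, a_{n−1}]ᵀ = M·[a_{n−1}, a_{n−2}]ᵀ, so [a_10, a_9]ᵀ = M⁹·[a_1, a_0]ᵀ.
M⁹ = [[55, 34], [34, 21]], giving [a_10, a_9]ᵀ = [[-233], [-144]].

-233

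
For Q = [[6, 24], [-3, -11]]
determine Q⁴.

tr Q = -5 and det Q = 6, so the characteristic polynomial is λ² − (-5)λ + (6) with roots -2 and -3.
Eigenvectors give P = [[-3, -8], [1, 3]] with P⁻¹ = [[-3, -8], [1, 3]], and Q = P·diag(-2, -3)·P⁻¹.
Then Q⁴ = P·diag(16, 81)·P⁻¹ = [[-48, -648], [16, 243]] · [[-3, -8], [1, 3]] = [[-504, -1560], [195, 601]].

[[-504, -1560], [195, 601]]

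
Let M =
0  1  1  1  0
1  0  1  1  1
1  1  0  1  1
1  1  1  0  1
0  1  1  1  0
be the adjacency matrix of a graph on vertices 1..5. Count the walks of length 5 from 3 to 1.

The number of length-5 walks from vertex 3 to vertex 1 is entry (3,1) of M⁵, where M is the adjacency matrix.
M² = [[3, 2, 2, 2, 3], [2, 4, 3, 3, 2], [2, 3, 4, 3, 2], [2, 3, 3, 4, 2], [3, 2, 2, 2, 3]]
M³ = [[6, 10, 10, 10, 6], [10, 10, 11, 11, 10], [10, 11, 10, 11, 10], [10, 11, 11, 10, 10], [6, 10, 10, 10, 6]]
M⁴ = [[30, 32, 32, 32, 30], [32, 42, 41, 41, 32], [32, 41, 42, 41, 32], [32, 41, 41, 42, 32], [30, 32, 32, 32, 30]]
M⁵ = [[96, 124, 124, 124, 96], [124, 146, 147, 147, 124], [124, 147, 146, 147, 124], [124, 147, 147, 146, 124], [96, 124, 124, 124, 96]]

124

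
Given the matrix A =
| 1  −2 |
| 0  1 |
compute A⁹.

[[1, −18], [0, 1]]

A = I + N where N = [[0, −2], [0, 0]] is strictly upper-triangular, so N² = 0.
(I + N)⁹ = I + 9·N = [[1, −18], [0, 1]].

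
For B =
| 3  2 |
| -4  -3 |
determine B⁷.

B² = I (check: tr B = 0 and det B = -1), so B⁷ = B since 7 is odd.

[[3, 2], [-4, -3]]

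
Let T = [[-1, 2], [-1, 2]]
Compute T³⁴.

[[-1, 2], [-1, 2]]

T² = T (a projection; rank 1, trace 1), so T³⁴ = T.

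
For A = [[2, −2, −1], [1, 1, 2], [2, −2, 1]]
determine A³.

A² = [[0, −4, −7], [7, −5, 3], [4, −8, −5]]
A³ = [[−18, 10, −15], [15, −25, −14], [−10, −6, −25]]

[[−18, 10, −15], [15, −25, −14], [−10, −6, −25]]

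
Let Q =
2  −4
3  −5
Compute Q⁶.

[[−188, 252], [−189, 253]]

tr Q = −3 and det Q = 2, so the characteristic polynomial is λ² − (−3)λ + (2) with roots −2 and −1.
Eigenvectors give P = [[1, 4], [1, 3]] with P⁻¹ = [[−3, 4], [1, −1]], and Q = P·diag(−2, −1)·P⁻¹.
Then Q⁶ = P·diag(64, 1)·P⁻¹ = [[64, 4], [64, 3]] · [[−3, 4], [1, −1]] = [[−188, 252], [−189, 253]].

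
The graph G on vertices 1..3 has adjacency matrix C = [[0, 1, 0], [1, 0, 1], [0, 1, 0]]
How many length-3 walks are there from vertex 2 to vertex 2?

The number of length-3 walks from vertex 2 to vertex 2 is entry (2,2) of C^3, where C is the adjacency matrix.
C^2 = [[1, 0, 1], [0, 2, 0], [1, 0, 1]]
C^3 = [[0, 2, 0], [2, 0, 2], [0, 2, 0]]

0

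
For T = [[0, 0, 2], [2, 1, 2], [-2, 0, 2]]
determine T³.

[[-8, 0, 0], [-18, 1, 18], [0, 0, -8]]

T² = [[-4, 0, 4], [-2, 1, 10], [-4, 0, 0]]
T³ = [[-8, 0, 0], [-18, 1, 18], [0, 0, -8]]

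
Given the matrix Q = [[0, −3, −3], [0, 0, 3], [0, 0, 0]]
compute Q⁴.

Q is strictly triangular, hence nilpotent: Q³ = 0, so Q⁴ = 0.

[[0, 0, 0], [0, 0, 0], [0, 0, 0]]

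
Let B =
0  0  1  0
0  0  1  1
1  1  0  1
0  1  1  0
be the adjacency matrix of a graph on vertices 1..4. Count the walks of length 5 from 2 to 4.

The number of length-5 walks from vertex 2 to vertex 4 is entry (2,4) of B⁵, where B is the adjacency matrix.
B² = [[1, 1, 0, 1], [1, 2, 1, 1], [0, 1, 3, 1], [1, 1, 1, 2]]
B³ = [[0, 1, 3, 1], [1, 2, 4, 3], [3, 4, 2, 4], [1, 3, 4, 2]]
B⁴ = [[3, 4, 2, 4], [4, 7, 6, 6], [2, 6, 11, 6], [4, 6, 6, 7]]
B⁵ = [[2, 6, 11, 6], [6, 12, 17, 13], [11, 17, 14, 17], [6, 13, 17, 12]]

13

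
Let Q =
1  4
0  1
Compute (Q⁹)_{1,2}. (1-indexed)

36

Q = I + N where N = [[0, 4], [0, 0]] is strictly upper-triangular, so N² = 0.
(I + N)⁹ = I + 9·N = [[1, 36], [0, 1]].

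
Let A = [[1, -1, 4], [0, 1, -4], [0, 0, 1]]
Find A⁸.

A = I + N where N = [[0, -1, 4], [0, 0, -4], [0, 0, 0]] is strictly upper-triangular, so N³ = 0.
(I + N)⁸ = I + 8·N + 28·N² = [[1, -8, 144], [0, 1, -32], [0, 0, 1]].

[[1, -8, 144], [0, 1, -32], [0, 0, 1]]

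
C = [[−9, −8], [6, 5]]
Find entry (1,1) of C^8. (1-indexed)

26241

tr C = −4 and det C = 3, so the characteristic polynomial is λ² − (−4)λ + (3) with roots −1 and −3.
Eigenvectors give P = [[−1, 4], [1, −3]] with P⁻¹ = [[3, 4], [1, 1]], and C = P·diag(−1, −3)·P⁻¹.
Then C^8 = P·diag(1, 6561)·P⁻¹ = [[−1, 26244], [1, −19683]] · [[3, 4], [1, 1]] = [[26241, 26240], [−19680, −19679]].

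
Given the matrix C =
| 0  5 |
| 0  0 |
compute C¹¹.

C is strictly triangular, hence nilpotent: C² = 0, so C¹¹ = 0.

[[0, 0], [0, 0]]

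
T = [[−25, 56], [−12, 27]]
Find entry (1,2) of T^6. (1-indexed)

tr T = 2 and det T = −3, so the characteristic polynomial is λ² − (2)λ + (−3) with roots 3 and −1.
Eigenvectors give P = [[2, 7], [1, 3]] with P⁻¹ = [[−3, 7], [1, −2]], and T = P·diag(3, −1)·P⁻¹.
Then T^6 = P·diag(729, 1)·P⁻¹ = [[1458, 7], [729, 3]] · [[−3, 7], [1, −2]] = [[−4367, 10192], [−2184, 5097]].

10192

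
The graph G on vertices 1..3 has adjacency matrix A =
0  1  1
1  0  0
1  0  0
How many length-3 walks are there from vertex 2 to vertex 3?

0

The number of length-3 walks from vertex 2 to vertex 3 is entry (2,3) of A³, where A is the adjacency matrix.
A² = [[2, 0, 0], [0, 1, 1], [0, 1, 1]]
A³ = [[0, 2, 2], [2, 0, 0], [2, 0, 0]]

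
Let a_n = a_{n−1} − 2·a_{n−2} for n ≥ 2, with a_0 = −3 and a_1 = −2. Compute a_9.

16

With companion matrix T = [[1, −2], [1, 0]], [a_n, a_{n−1}]ᵀ = T·[a_{n−1}, a_{n−2}]ᵀ, so [a_9, a_8]ᵀ = T^8·[a_1, a_0]ᵀ.
T^8 = [[−17, 6], [−3, −14]], giving [a_9, a_8]ᵀ = [[16], [48]].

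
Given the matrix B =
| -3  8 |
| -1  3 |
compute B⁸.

B² = I (check: tr B = 0 and det B = -1), so B⁸ = I since 8 is even.

[[1, 0], [0, 1]]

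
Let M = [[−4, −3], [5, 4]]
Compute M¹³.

M² = I (check: tr M = 0 and det M = −1), so M¹³ = M since 13 is odd.

[[−4, −3], [5, 4]]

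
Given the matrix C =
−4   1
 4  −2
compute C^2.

[[20, −6], [−24, 8]]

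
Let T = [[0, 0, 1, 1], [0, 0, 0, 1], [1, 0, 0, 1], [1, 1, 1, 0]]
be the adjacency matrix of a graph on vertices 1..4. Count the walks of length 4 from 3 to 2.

The number of length-4 walks from vertex 3 to vertex 2 is entry (3,2) of T^4, where T is the adjacency matrix.
T^2 = [[2, 1, 1, 1], [1, 1, 1, 0], [1, 1, 2, 1], [1, 0, 1, 3]]
T^3 = [[2, 1, 3, 4], [1, 0, 1, 3], [3, 1, 2, 4], [4, 3, 4, 2]]
T^4 = [[7, 4, 6, 6], [4, 3, 4, 2], [6, 4, 7, 6], [6, 2, 6, 11]]

4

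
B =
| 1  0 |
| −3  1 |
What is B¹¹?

B = I + N where N = [[0, 0], [−3, 0]] is strictly lower-triangular, so N² = 0.
(I + N)¹¹ = I + 11·N = [[1, 0], [−33, 1]].

[[1, 0], [−33, 1]]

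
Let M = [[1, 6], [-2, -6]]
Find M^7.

[[6049, 12354], [-4118, -8364]]

tr M = -5 and det M = 6, so the characteristic polynomial is λ² − (-5)λ + (6) with roots -3 and -2.
Eigenvectors give P = [[-3, -2], [2, 1]] with P⁻¹ = [[1, 2], [-2, -3]], and M = P·diag(-3, -2)·P⁻¹.
Then M^7 = P·diag(-2187, -128)·P⁻¹ = [[6561, 256], [-4374, -128]] · [[1, 2], [-2, -3]] = [[6049, 12354], [-4118, -8364]].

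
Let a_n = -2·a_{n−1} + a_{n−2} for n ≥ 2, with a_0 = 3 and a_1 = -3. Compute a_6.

With companion matrix B = [[-2, 1], [1, 0]], [a_n, a_{n−1}]ᵀ = B·[a_{n−1}, a_{n−2}]ᵀ, so [a_6, a_5]ᵀ = B⁵·[a_1, a_0]ᵀ.
B⁵ = [[-70, 29], [29, -12]], giving [a_6, a_5]ᵀ = [[297], [-123]].

297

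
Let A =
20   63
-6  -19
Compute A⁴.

[[106, 315], [-30, -89]]

tr A = 1 and det A = -2, so the characteristic polynomial is λ² − (1)λ + (-2) with roots -1 and 2.
Eigenvectors give P = [[-3, 7], [1, -2]] with P⁻¹ = [[2, 7], [1, 3]], and A = P·diag(-1, 2)·P⁻¹.
Then A⁴ = P·diag(1, 16)·P⁻¹ = [[-3, 112], [1, -32]] · [[2, 7], [1, 3]] = [[106, 315], [-30, -89]].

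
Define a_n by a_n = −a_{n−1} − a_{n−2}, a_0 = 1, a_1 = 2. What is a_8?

−3

With companion matrix A = [[−1, −1], [1, 0]], [a_n, a_{n−1}]ᵀ = A·[a_{n−1}, a_{n−2}]ᵀ, so [a_8, a_7]ᵀ = A⁷·[a_1, a_0]ᵀ.
A⁷ = [[−1, −1], [1, 0]], giving [a_8, a_7]ᵀ = [[−3], [2]].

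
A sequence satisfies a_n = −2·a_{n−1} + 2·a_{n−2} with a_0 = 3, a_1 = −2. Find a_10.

28064

With companion matrix A = [[−2, 2], [1, 0]], [a_n, a_{n−1}]ᵀ = A·[a_{n−1}, a_{n−2}]ᵀ, so [a_10, a_9]ᵀ = A⁹·[a_1, a_0]ᵀ.
A⁹ = [[−6688, 4896], [2448, −1792]], giving [a_10, a_9]ᵀ = [[28064], [−10272]].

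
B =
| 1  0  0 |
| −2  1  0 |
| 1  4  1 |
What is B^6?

[[1, 0, 0], [−12, 1, 0], [−114, 24, 1]]

B = I + N where N = [[0, 0, 0], [−2, 0, 0], [1, 4, 0]] is strictly lower-triangular, so N^3 = 0.
(I + N)^6 = I + 6·N + 15·N^2 = [[1, 0, 0], [−12, 1, 0], [−114, 24, 1]].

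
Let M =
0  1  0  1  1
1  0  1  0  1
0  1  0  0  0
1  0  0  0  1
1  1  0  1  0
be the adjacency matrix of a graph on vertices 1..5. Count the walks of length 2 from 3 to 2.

The number of length-2 walks from vertex 3 to vertex 2 is entry (3,2) of M², where M is the adjacency matrix.
M² = [[3, 1, 1, 1, 2], [1, 3, 0, 2, 1], [1, 0, 1, 0, 1], [1, 2, 0, 2, 1], [2, 1, 1, 1, 3]]

0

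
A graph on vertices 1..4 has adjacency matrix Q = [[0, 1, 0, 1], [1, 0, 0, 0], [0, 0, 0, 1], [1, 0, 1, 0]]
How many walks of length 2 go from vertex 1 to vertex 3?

The number of length-2 walks from vertex 1 to vertex 3 is entry (1,3) of Q², where Q is the adjacency matrix.
Q² = [[2, 0, 1, 0], [0, 1, 0, 1], [1, 0, 1, 0], [0, 1, 0, 2]]

1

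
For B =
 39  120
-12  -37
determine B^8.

tr B = 2 and det B = -3, so the characteristic polynomial is λ² − (2)λ + (-3) with roots 3 and -1.
Eigenvectors give P = [[10, -3], [-3, 1]] with P⁻¹ = [[1, 3], [3, 10]], and B = P·diag(3, -1)·P⁻¹.
Then B^8 = P·diag(6561, 1)·P⁻¹ = [[65610, -3], [-19683, 1]] · [[1, 3], [3, 10]] = [[65601, 196800], [-19680, -59039]].

[[65601, 196800], [-19680, -59039]]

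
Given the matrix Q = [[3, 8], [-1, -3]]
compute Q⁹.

[[3, 8], [-1, -3]]

Q² = I (check: tr Q = 0 and det Q = -1), so Q⁹ = Q since 9 is odd.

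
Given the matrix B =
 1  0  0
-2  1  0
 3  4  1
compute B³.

[[1, 0, 0], [-6, 1, 0], [-15, 12, 1]]

B = I + N where N = [[0, 0, 0], [-2, 0, 0], [3, 4, 0]] is strictly lower-triangular, so N³ = 0.
(I + N)³ = I + 3·N + 3·N² = [[1, 0, 0], [-6, 1, 0], [-15, 12, 1]].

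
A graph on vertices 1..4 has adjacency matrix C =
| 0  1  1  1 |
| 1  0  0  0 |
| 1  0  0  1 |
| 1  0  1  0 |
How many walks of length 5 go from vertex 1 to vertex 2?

11

The number of length-5 walks from vertex 1 to vertex 2 is entry (1,2) of C⁵, where C is the adjacency matrix.
C² = [[3, 0, 1, 1], [0, 1, 1, 1], [1, 1, 2, 1], [1, 1, 1, 2]]
C³ = [[2, 3, 4, 4], [3, 0, 1, 1], [4, 1, 2, 3], [4, 1, 3, 2]]
C⁴ = [[11, 2, 6, 6], [2, 3, 4, 4], [6, 4, 7, 6], [6, 4, 6, 7]]
C⁵ = [[14, 11, 17, 17], [11, 2, 6, 6], [17, 6, 12, 13], [17, 6, 13, 12]]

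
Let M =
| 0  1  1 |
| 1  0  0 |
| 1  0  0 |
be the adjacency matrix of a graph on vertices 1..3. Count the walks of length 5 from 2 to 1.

The number of length-5 walks from vertex 2 to vertex 1 is entry (2,1) of M⁵, where M is the adjacency matrix.
M² = [[2, 0, 0], [0, 1, 1], [0, 1, 1]]
M³ = [[0, 2, 2], [2, 0, 0], [2, 0, 0]]
M⁴ = [[4, 0, 0], [0, 2, 2], [0, 2, 2]]
M⁵ = [[0, 4, 4], [4, 0, 0], [4, 0, 0]]

4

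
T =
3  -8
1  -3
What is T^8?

[[1, 0], [0, 1]]

T² = I (check: tr T = 0 and det T = -1), so T^8 = I since 8 is even.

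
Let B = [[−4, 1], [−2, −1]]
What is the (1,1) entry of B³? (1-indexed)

tr B = −5 and det B = 6, so the characteristic polynomial is λ² − (−5)λ + (6) with roots −2 and −3.
Eigenvectors give P = [[−1, 1], [−2, 1]] with P⁻¹ = [[1, −1], [2, −1]], and B = P·diag(−2, −3)·P⁻¹.
Then B³ = P·diag(−8, −27)·P⁻¹ = [[8, −27], [16, −27]] · [[1, −1], [2, −1]] = [[−46, 19], [−38, 11]].

−46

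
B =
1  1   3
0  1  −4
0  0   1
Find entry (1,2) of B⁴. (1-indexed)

B = I + N where N = [[0, 1, 3], [0, 0, −4], [0, 0, 0]] is strictly upper-triangular, so N³ = 0.
(I + N)⁴ = I + 4·N + 6·N² = [[1, 4, −12], [0, 1, −16], [0, 0, 1]].

4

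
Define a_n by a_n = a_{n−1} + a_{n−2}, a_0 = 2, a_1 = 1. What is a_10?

With companion matrix A = [[1, 1], [1, 0]], [a_n, a_{n−1}]ᵀ = A·[a_{n−1}, a_{n−2}]ᵀ, so [a_10, a_9]ᵀ = A⁹·[a_1, a_0]ᵀ.
A⁹ = [[55, 34], [34, 21]], giving [a_10, a_9]ᵀ = [[123], [76]].

123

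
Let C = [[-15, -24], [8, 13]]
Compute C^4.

tr C = -2 and det C = -3, so the characteristic polynomial is λ² − (-2)λ + (-3) with roots -3 and 1.
Eigenvectors give P = [[-2, 3], [1, -2]] with P⁻¹ = [[-2, -3], [-1, -2]], and C = P·diag(-3, 1)·P⁻¹.
Then C^4 = P·diag(81, 1)·P⁻¹ = [[-162, 3], [81, -2]] · [[-2, -3], [-1, -2]] = [[321, 480], [-160, -239]].

[[321, 480], [-160, -239]]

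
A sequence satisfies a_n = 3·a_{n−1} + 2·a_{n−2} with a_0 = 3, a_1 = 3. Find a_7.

8259

With companion matrix C = [[3, 2], [1, 0]], [a_n, a_{n−1}]ᵀ = C·[a_{n−1}, a_{n−2}]ᵀ, so [a_7, a_6]ᵀ = C⁶·[a_1, a_0]ᵀ.
C⁶ = [[1763, 990], [495, 278]], giving [a_7, a_6]ᵀ = [[8259], [2319]].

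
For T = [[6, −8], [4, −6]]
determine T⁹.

[[1536, −2048], [1024, −1536]]

tr T = 0 and det T = −4, so the characteristic polynomial is λ² − (0)λ + (−4) with roots −2 and 2.
Eigenvectors give P = [[−1, −2], [−1, −1]] with P⁻¹ = [[1, −2], [−1, 1]], and T = P·diag(−2, 2)·P⁻¹.
Then T⁹ = P·diag(−512, 512)·P⁻¹ = [[512, −1024], [512, −512]] · [[1, −2], [−1, 1]] = [[1536, −2048], [1024, −1536]].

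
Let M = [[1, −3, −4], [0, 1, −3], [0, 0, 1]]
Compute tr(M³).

3

M = I + N where N = [[0, −3, −4], [0, 0, −3], [0, 0, 0]] is strictly upper-triangular, so N³ = 0.
(I + N)³ = I + 3·N + 3·N² = [[1, −9, 15], [0, 1, −9], [0, 0, 1]].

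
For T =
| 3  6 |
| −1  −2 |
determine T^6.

T² = T (a projection; rank 1, trace 1), so T^6 = T.

[[3, 6], [−1, −2]]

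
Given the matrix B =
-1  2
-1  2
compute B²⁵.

[[-1, 2], [-1, 2]]

B² = B (a projection; rank 1, trace 1), so B²⁵ = B.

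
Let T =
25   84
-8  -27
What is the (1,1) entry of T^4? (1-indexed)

-479

tr T = -2 and det T = -3, so the characteristic polynomial is λ² − (-2)λ + (-3) with roots -3 and 1.
Eigenvectors give P = [[-3, 7], [1, -2]] with P⁻¹ = [[2, 7], [1, 3]], and T = P·diag(-3, 1)·P⁻¹.
Then T^4 = P·diag(81, 1)·P⁻¹ = [[-243, 7], [81, -2]] · [[2, 7], [1, 3]] = [[-479, -1680], [160, 561]].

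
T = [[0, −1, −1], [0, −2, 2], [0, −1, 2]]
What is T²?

[[0, 3, −4], [0, 2, 0], [0, 0, 2]]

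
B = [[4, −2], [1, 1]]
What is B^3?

tr B = 5 and det B = 6, so the characteristic polynomial is λ² − (5)λ + (6) with roots 3 and 2.
Eigenvectors give P = [[2, −1], [1, −1]] with P⁻¹ = [[1, −1], [1, −2]], and B = P·diag(3, 2)·P⁻¹.
Then B^3 = P·diag(27, 8)·P⁻¹ = [[54, −8], [27, −8]] · [[1, −1], [1, −2]] = [[46, −38], [19, −11]].

[[46, −38], [19, −11]]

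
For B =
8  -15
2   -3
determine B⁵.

[[1298, -3165], [422, -1023]]

tr B = 5 and det B = 6, so the characteristic polynomial is λ² − (5)λ + (6) with roots 3 and 2.
Eigenvectors give P = [[3, -5], [1, -2]] with P⁻¹ = [[2, -5], [1, -3]], and B = P·diag(3, 2)·P⁻¹.
Then B⁵ = P·diag(243, 32)·P⁻¹ = [[729, -160], [243, -64]] · [[2, -5], [1, -3]] = [[1298, -3165], [422, -1023]].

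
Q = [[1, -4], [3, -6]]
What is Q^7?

tr Q = -5 and det Q = 6, so the characteristic polynomial is λ² − (-5)λ + (6) with roots -2 and -3.
Eigenvectors give P = [[4, -1], [3, -1]] with P⁻¹ = [[1, -1], [3, -4]], and Q = P·diag(-2, -3)·P⁻¹.
Then Q^7 = P·diag(-128, -2187)·P⁻¹ = [[-512, 2187], [-384, 2187]] · [[1, -1], [3, -4]] = [[6049, -8236], [6177, -8364]].

[[6049, -8236], [6177, -8364]]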